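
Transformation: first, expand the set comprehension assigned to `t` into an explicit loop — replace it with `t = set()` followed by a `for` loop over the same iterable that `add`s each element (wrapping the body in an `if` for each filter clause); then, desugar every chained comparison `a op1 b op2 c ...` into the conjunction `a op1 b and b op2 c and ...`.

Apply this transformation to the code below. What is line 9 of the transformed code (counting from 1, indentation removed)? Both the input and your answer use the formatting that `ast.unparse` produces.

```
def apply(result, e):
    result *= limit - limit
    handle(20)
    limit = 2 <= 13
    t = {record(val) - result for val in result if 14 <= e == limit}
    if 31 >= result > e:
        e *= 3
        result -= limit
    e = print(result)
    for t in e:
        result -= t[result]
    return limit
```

if 31 >= result and result > e:

Transformed code:
def apply(result, e):
    result *= limit - limit
    handle(20)
    limit = 2 <= 13
    t = set()
    for val in result:
        if 14 <= e and e == limit:
            t.add(record(val) - result)
    if 31 >= result and result > e:
        e *= 3
        result -= limit
    e = print(result)
    for t in e:
        result -= t[result]
    return limit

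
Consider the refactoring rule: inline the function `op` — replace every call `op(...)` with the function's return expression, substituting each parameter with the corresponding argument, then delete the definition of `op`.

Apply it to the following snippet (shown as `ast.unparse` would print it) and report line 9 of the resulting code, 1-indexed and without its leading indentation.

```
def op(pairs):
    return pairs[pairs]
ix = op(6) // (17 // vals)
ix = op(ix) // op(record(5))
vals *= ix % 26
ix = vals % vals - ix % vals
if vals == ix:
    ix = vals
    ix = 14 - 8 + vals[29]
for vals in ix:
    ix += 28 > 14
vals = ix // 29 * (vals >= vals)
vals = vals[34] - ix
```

ix += 28 > 14

Transformed code:
ix = 6[6] // (17 // vals)
ix = ix[ix] // record(5)[record(5)]
vals *= ix % 26
ix = vals % vals - ix % vals
if vals == ix:
    ix = vals
    ix = 14 - 8 + vals[29]
for vals in ix:
    ix += 28 > 14
vals = ix // 29 * (vals >= vals)
vals = vals[34] - ix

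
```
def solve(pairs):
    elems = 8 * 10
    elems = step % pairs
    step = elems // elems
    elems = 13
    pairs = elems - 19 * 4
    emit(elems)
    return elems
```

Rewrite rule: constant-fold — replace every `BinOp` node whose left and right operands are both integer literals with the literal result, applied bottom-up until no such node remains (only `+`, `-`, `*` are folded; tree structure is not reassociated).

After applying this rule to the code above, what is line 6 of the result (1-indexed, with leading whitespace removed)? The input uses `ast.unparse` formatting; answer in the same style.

Transformed code:
def solve(pairs):
    elems = 80
    elems = step % pairs
    step = elems // elems
    elems = 13
    pairs = elems - 76
    emit(elems)
    return elems

pairs = elems - 76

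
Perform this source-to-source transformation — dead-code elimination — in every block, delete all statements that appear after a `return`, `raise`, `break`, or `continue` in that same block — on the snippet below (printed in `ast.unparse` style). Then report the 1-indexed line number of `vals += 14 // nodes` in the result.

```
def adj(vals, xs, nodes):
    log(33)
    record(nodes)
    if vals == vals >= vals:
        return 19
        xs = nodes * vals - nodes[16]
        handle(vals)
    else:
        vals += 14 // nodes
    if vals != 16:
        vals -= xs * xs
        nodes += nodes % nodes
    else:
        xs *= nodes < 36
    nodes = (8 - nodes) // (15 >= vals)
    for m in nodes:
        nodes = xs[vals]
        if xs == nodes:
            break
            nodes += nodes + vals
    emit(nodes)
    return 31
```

Transformed code:
def adj(vals, xs, nodes):
    log(33)
    record(nodes)
    if vals == vals >= vals:
        return 19
    else:
        vals += 14 // nodes
    if vals != 16:
        vals -= xs * xs
        nodes += nodes % nodes
    else:
        xs *= nodes < 36
    nodes = (8 - nodes) // (15 >= vals)
    for m in nodes:
        nodes = xs[vals]
        if xs == nodes:
            break
    emit(nodes)
    return 31

7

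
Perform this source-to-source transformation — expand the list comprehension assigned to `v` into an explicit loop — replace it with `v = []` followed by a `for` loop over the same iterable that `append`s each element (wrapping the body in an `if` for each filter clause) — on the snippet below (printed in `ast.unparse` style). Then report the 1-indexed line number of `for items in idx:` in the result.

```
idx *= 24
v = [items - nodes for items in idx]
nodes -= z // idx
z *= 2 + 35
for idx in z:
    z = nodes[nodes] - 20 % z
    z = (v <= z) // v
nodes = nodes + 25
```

Transformed code:
idx *= 24
v = []
for items in idx:
    v.append(items - nodes)
nodes -= z // idx
z *= 2 + 35
for idx in z:
    z = nodes[nodes] - 20 % z
    z = (v <= z) // v
nodes = nodes + 25

3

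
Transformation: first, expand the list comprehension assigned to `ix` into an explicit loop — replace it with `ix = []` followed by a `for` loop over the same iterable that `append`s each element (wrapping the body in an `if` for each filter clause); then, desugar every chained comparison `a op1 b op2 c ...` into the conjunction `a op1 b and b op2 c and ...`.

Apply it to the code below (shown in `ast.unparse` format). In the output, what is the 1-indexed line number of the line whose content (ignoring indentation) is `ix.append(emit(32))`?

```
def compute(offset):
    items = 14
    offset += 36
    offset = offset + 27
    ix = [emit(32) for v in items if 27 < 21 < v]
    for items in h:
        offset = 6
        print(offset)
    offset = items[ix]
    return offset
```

8

Transformed code:
def compute(offset):
    items = 14
    offset += 36
    offset = offset + 27
    ix = []
    for v in items:
        if 27 < 21 and 21 < v:
            ix.append(emit(32))
    for items in h:
        offset = 6
        print(offset)
    offset = items[ix]
    return offset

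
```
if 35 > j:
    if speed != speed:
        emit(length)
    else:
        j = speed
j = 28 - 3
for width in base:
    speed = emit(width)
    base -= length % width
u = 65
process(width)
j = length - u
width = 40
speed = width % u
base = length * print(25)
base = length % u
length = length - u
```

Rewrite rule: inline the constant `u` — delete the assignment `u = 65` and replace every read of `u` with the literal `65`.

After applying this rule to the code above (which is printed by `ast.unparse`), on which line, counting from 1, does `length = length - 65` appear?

Transformed code:
if 35 > j:
    if speed != speed:
        emit(length)
    else:
        j = speed
j = 28 - 3
for width in base:
    speed = emit(width)
    base -= length % width
process(width)
j = length - 65
width = 40
speed = width % 65
base = length * print(25)
base = length % 65
length = length - 65

16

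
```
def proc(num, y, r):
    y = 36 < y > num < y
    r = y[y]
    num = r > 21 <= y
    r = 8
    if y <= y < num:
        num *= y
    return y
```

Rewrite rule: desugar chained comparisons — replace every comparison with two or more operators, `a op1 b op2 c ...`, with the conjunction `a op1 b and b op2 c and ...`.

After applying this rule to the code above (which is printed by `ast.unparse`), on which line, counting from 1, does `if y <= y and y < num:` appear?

Transformed code:
def proc(num, y, r):
    y = 36 < y and y > num and (num < y)
    r = y[y]
    num = r > 21 and 21 <= y
    r = 8
    if y <= y and y < num:
        num *= y
    return y

6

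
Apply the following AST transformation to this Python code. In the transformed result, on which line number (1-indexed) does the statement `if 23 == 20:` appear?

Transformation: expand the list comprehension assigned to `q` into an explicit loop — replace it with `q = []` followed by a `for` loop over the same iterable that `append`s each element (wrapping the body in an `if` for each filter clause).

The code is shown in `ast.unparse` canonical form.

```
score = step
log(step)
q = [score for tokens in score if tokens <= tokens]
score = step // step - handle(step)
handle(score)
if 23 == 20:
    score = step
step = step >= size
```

Transformed code:
score = step
log(step)
q = []
for tokens in score:
    if tokens <= tokens:
        q.append(score)
score = step // step - handle(step)
handle(score)
if 23 == 20:
    score = step
step = step >= size

9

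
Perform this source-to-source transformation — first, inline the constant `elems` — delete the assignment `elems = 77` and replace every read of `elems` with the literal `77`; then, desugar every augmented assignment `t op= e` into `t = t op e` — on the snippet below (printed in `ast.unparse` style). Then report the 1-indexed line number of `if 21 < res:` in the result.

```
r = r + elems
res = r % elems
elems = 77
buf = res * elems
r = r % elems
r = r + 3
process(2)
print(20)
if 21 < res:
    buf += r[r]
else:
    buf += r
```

Transformed code:
r = r + 77
res = r % 77
buf = res * 77
r = r % 77
r = r + 3
process(2)
print(20)
if 21 < res:
    buf = buf + r[r]
else:
    buf = buf + r

8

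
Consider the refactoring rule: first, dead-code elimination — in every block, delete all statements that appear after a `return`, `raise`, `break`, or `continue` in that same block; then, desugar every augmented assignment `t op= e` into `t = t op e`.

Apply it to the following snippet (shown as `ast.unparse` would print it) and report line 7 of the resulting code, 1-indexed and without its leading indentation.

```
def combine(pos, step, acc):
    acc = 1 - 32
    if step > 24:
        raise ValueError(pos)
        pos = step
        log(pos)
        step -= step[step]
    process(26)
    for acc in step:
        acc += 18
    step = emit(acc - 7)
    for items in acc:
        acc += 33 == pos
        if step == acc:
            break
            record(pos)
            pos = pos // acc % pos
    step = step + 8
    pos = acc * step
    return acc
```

Transformed code:
def combine(pos, step, acc):
    acc = 1 - 32
    if step > 24:
        raise ValueError(pos)
    process(26)
    for acc in step:
        acc = acc + 18
    step = emit(acc - 7)
    for items in acc:
        acc = acc + (33 == pos)
        if step == acc:
            break
    step = step + 8
    pos = acc * step
    return acc

acc = acc + 18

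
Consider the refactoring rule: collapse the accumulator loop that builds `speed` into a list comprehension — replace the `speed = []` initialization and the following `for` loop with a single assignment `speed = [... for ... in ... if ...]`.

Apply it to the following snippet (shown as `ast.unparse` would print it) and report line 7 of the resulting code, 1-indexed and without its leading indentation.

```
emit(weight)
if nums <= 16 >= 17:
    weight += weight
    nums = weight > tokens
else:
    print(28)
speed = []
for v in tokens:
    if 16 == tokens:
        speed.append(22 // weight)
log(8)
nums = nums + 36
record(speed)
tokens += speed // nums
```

speed = [22 // weight for v in tokens if 16 == tokens]

Transformed code:
emit(weight)
if nums <= 16 >= 17:
    weight += weight
    nums = weight > tokens
else:
    print(28)
speed = [22 // weight for v in tokens if 16 == tokens]
log(8)
nums = nums + 36
record(speed)
tokens += speed // nums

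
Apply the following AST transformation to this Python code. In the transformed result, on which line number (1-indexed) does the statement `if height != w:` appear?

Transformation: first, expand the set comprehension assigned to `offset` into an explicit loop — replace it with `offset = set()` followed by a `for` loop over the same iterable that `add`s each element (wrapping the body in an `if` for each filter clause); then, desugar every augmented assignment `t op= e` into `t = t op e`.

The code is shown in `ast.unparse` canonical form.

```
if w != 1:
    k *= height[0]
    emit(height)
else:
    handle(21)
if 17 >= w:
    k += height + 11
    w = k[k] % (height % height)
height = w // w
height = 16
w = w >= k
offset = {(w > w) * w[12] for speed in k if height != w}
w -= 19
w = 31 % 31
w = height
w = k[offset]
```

Transformed code:
if w != 1:
    k = k * height[0]
    emit(height)
else:
    handle(21)
if 17 >= w:
    k = k + (height + 11)
    w = k[k] % (height % height)
height = w // w
height = 16
w = w >= k
offset = set()
for speed in k:
    if height != w:
        offset.add((w > w) * w[12])
w = w - 19
w = 31 % 31
w = height
w = k[offset]

14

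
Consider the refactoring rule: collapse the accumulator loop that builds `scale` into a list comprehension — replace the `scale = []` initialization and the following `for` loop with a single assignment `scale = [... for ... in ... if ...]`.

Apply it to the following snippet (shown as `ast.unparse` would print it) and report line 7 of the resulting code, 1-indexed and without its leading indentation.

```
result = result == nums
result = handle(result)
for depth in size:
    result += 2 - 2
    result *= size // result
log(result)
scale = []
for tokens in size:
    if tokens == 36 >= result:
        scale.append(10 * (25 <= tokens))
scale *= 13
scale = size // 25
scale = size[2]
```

Transformed code:
result = result == nums
result = handle(result)
for depth in size:
    result += 2 - 2
    result *= size // result
log(result)
scale = [10 * (25 <= tokens) for tokens in size if tokens == 36 >= result]
scale *= 13
scale = size // 25
scale = size[2]

scale = [10 * (25 <= tokens) for tokens in size if tokens == 36 >= result]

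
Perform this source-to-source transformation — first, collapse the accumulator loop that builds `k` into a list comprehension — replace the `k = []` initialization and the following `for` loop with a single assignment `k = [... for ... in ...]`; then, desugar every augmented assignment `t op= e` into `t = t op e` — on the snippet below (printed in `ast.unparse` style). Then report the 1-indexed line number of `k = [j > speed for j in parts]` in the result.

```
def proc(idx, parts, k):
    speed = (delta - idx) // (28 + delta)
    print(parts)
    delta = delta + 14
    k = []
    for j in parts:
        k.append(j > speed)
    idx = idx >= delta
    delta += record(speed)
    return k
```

5

Transformed code:
def proc(idx, parts, k):
    speed = (delta - idx) // (28 + delta)
    print(parts)
    delta = delta + 14
    k = [j > speed for j in parts]
    idx = idx >= delta
    delta = delta + record(speed)
    return k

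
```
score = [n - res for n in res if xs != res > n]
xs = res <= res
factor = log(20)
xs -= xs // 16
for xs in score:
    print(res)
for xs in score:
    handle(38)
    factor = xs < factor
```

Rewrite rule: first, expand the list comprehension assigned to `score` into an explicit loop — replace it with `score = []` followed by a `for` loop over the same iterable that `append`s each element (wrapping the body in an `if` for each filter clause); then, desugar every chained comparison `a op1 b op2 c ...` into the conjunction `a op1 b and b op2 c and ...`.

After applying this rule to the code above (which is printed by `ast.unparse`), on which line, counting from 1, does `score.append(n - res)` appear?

Transformed code:
score = []
for n in res:
    if xs != res and res > n:
        score.append(n - res)
xs = res <= res
factor = log(20)
xs -= xs // 16
for xs in score:
    print(res)
for xs in score:
    handle(38)
    factor = xs < factor

4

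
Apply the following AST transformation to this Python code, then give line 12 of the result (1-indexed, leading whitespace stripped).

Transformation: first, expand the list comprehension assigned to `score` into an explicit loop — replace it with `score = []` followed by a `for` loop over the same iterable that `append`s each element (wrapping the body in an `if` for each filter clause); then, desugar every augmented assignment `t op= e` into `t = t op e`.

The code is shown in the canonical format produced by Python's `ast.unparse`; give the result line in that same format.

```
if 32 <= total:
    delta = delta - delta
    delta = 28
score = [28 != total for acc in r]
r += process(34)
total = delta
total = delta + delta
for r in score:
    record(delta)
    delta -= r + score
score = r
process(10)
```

delta = delta - (r + score)

Transformed code:
if 32 <= total:
    delta = delta - delta
    delta = 28
score = []
for acc in r:
    score.append(28 != total)
r = r + process(34)
total = delta
total = delta + delta
for r in score:
    record(delta)
    delta = delta - (r + score)
score = r
process(10)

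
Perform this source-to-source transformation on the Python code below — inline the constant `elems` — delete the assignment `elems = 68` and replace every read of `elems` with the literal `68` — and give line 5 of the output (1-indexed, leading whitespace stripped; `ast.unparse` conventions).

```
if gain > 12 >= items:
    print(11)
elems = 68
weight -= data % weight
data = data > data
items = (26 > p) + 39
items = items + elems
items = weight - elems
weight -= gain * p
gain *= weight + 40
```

items = (26 > p) + 39

Transformed code:
if gain > 12 >= items:
    print(11)
weight -= data % weight
data = data > data
items = (26 > p) + 39
items = items + 68
items = weight - 68
weight -= gain * p
gain *= weight + 40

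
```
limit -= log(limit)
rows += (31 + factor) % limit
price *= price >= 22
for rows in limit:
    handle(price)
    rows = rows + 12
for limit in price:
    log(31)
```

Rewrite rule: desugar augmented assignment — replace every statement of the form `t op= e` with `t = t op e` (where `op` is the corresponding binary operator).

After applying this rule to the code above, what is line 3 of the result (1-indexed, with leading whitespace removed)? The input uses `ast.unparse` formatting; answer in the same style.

price = price * (price >= 22)

Transformed code:
limit = limit - log(limit)
rows = rows + (31 + factor) % limit
price = price * (price >= 22)
for rows in limit:
    handle(price)
    rows = rows + 12
for limit in price:
    log(31)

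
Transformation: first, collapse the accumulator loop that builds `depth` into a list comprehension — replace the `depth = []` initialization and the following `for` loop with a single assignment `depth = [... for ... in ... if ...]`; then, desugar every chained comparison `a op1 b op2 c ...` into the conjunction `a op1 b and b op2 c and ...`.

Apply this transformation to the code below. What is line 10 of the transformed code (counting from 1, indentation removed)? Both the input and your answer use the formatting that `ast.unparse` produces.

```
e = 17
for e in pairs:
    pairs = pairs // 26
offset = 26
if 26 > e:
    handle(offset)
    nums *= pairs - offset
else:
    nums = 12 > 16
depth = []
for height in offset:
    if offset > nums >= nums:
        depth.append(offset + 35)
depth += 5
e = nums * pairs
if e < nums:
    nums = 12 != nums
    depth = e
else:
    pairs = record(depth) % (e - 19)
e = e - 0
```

depth = [offset + 35 for height in offset if offset > nums and nums >= nums]

Transformed code:
e = 17
for e in pairs:
    pairs = pairs // 26
offset = 26
if 26 > e:
    handle(offset)
    nums *= pairs - offset
else:
    nums = 12 > 16
depth = [offset + 35 for height in offset if offset > nums and nums >= nums]
depth += 5
e = nums * pairs
if e < nums:
    nums = 12 != nums
    depth = e
else:
    pairs = record(depth) % (e - 19)
e = e - 0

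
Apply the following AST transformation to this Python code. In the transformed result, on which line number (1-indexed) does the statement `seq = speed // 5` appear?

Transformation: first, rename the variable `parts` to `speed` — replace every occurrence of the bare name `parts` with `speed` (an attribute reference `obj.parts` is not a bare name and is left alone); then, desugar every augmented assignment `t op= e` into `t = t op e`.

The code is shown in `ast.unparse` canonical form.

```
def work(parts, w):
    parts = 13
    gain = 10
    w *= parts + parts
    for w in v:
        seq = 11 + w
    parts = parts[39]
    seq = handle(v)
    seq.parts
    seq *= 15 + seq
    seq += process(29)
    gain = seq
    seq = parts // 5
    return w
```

13

Transformed code:
def work(speed, w):
    speed = 13
    gain = 10
    w = w * (speed + speed)
    for w in v:
        seq = 11 + w
    speed = speed[39]
    seq = handle(v)
    seq.parts
    seq = seq * (15 + seq)
    seq = seq + process(29)
    gain = seq
    seq = speed // 5
    return w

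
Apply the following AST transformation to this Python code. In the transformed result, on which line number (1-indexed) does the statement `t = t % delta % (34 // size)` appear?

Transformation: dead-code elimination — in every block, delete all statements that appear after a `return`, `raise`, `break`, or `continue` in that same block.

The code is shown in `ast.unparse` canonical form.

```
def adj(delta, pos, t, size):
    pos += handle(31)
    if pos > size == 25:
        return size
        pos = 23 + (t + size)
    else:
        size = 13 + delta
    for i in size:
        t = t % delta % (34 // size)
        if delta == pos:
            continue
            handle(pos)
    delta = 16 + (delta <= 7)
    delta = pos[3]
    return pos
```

Transformed code:
def adj(delta, pos, t, size):
    pos += handle(31)
    if pos > size == 25:
        return size
    else:
        size = 13 + delta
    for i in size:
        t = t % delta % (34 // size)
        if delta == pos:
            continue
    delta = 16 + (delta <= 7)
    delta = pos[3]
    return pos

8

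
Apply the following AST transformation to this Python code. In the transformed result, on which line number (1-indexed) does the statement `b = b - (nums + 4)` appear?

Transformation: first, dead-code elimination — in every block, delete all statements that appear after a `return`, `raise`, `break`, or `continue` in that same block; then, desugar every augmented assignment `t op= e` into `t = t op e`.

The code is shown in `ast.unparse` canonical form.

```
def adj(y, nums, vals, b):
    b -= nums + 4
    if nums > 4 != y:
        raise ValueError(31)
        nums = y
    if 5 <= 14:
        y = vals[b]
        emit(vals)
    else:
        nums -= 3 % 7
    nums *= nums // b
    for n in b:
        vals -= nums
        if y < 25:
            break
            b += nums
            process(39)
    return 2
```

Transformed code:
def adj(y, nums, vals, b):
    b = b - (nums + 4)
    if nums > 4 != y:
        raise ValueError(31)
    if 5 <= 14:
        y = vals[b]
        emit(vals)
    else:
        nums = nums - 3 % 7
    nums = nums * (nums // b)
    for n in b:
        vals = vals - nums
        if y < 25:
            break
    return 2

2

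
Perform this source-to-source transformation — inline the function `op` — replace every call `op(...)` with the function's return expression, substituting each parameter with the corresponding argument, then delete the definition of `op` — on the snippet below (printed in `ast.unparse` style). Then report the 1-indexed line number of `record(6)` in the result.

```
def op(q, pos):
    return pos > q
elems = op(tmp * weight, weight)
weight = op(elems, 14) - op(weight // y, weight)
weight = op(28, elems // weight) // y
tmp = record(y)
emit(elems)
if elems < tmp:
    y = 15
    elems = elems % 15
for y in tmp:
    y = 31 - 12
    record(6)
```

11

Transformed code:
elems = weight > tmp * weight
weight = (14 > elems) - (weight > weight // y)
weight = (elems // weight > 28) // y
tmp = record(y)
emit(elems)
if elems < tmp:
    y = 15
    elems = elems % 15
for y in tmp:
    y = 31 - 12
    record(6)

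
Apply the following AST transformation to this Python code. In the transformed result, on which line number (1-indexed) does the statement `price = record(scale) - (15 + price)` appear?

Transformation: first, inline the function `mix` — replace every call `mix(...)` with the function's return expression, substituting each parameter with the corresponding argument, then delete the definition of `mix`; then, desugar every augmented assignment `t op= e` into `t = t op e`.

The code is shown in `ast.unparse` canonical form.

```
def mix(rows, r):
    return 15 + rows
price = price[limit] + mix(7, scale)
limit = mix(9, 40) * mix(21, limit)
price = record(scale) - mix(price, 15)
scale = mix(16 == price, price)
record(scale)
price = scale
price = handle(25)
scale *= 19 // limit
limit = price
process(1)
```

Transformed code:
price = price[limit] + (15 + 7)
limit = (15 + 9) * (15 + 21)
price = record(scale) - (15 + price)
scale = 15 + (16 == price)
record(scale)
price = scale
price = handle(25)
scale = scale * (19 // limit)
limit = price
process(1)

3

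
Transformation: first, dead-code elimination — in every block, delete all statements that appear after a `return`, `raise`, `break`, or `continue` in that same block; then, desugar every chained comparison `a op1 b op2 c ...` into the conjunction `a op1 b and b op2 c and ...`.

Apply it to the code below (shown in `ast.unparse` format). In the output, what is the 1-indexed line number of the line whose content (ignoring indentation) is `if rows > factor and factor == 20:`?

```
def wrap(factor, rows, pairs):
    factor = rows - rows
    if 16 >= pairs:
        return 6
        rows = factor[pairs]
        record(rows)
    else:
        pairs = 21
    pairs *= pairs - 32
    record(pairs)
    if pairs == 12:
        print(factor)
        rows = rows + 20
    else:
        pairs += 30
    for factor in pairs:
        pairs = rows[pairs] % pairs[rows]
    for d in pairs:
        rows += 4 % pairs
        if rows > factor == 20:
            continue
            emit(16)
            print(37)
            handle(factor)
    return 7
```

18

Transformed code:
def wrap(factor, rows, pairs):
    factor = rows - rows
    if 16 >= pairs:
        return 6
    else:
        pairs = 21
    pairs *= pairs - 32
    record(pairs)
    if pairs == 12:
        print(factor)
        rows = rows + 20
    else:
        pairs += 30
    for factor in pairs:
        pairs = rows[pairs] % pairs[rows]
    for d in pairs:
        rows += 4 % pairs
        if rows > factor and factor == 20:
            continue
    return 7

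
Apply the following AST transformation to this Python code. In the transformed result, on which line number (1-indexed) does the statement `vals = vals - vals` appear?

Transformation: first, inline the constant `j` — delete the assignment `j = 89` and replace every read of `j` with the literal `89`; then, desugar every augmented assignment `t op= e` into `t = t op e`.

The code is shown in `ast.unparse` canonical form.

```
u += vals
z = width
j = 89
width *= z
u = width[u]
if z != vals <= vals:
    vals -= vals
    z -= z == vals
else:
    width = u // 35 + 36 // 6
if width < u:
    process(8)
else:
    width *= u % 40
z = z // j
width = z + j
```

Transformed code:
u = u + vals
z = width
width = width * z
u = width[u]
if z != vals <= vals:
    vals = vals - vals
    z = z - (z == vals)
else:
    width = u // 35 + 36 // 6
if width < u:
    process(8)
else:
    width = width * (u % 40)
z = z // 89
width = z + 89

6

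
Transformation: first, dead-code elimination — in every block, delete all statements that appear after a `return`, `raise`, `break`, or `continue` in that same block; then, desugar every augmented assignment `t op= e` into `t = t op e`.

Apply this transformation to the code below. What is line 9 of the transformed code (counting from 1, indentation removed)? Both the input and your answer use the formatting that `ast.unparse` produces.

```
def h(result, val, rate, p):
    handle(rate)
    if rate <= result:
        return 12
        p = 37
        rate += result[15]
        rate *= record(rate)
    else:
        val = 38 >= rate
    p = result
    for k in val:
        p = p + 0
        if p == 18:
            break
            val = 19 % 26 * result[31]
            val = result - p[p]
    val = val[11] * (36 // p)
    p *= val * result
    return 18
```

p = p + 0

Transformed code:
def h(result, val, rate, p):
    handle(rate)
    if rate <= result:
        return 12
    else:
        val = 38 >= rate
    p = result
    for k in val:
        p = p + 0
        if p == 18:
            break
    val = val[11] * (36 // p)
    p = p * (val * result)
    return 18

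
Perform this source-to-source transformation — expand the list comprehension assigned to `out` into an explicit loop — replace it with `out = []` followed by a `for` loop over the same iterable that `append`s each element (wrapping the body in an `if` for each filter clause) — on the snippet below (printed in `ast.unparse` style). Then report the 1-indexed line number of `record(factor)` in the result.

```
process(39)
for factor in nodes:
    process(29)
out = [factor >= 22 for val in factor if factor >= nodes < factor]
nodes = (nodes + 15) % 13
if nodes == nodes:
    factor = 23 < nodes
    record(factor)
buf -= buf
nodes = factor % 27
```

Transformed code:
process(39)
for factor in nodes:
    process(29)
out = []
for val in factor:
    if factor >= nodes < factor:
        out.append(factor >= 22)
nodes = (nodes + 15) % 13
if nodes == nodes:
    factor = 23 < nodes
    record(factor)
buf -= buf
nodes = factor % 27

11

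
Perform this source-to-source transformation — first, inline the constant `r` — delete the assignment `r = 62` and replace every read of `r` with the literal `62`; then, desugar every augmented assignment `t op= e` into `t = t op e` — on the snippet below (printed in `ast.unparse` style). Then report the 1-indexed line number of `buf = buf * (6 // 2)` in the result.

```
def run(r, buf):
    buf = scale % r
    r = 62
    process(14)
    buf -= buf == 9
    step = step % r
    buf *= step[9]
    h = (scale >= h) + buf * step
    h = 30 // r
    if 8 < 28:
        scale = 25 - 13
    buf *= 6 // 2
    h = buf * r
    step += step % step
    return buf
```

Transformed code:
def run(r, buf):
    buf = scale % 62
    process(14)
    buf = buf - (buf == 9)
    step = step % 62
    buf = buf * step[9]
    h = (scale >= h) + buf * step
    h = 30 // 62
    if 8 < 28:
        scale = 25 - 13
    buf = buf * (6 // 2)
    h = buf * 62
    step = step + step % step
    return buf

11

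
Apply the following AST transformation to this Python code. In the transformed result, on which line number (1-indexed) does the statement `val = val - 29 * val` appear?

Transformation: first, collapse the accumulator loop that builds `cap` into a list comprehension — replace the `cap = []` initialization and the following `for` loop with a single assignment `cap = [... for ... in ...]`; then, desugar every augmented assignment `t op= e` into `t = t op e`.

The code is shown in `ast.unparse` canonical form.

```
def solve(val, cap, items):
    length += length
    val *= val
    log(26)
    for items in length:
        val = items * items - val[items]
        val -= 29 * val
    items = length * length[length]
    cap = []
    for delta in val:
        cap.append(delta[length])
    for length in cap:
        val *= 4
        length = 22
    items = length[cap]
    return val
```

7

Transformed code:
def solve(val, cap, items):
    length = length + length
    val = val * val
    log(26)
    for items in length:
        val = items * items - val[items]
        val = val - 29 * val
    items = length * length[length]
    cap = [delta[length] for delta in val]
    for length in cap:
        val = val * 4
        length = 22
    items = length[cap]
    return val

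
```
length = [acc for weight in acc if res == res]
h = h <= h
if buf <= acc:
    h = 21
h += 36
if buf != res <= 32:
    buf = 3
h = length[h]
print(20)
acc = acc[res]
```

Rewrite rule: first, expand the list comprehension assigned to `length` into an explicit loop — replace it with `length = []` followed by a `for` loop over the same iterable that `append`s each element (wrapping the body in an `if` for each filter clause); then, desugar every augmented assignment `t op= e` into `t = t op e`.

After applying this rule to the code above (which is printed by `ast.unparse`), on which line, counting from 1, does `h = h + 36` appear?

8

Transformed code:
length = []
for weight in acc:
    if res == res:
        length.append(acc)
h = h <= h
if buf <= acc:
    h = 21
h = h + 36
if buf != res <= 32:
    buf = 3
h = length[h]
print(20)
acc = acc[res]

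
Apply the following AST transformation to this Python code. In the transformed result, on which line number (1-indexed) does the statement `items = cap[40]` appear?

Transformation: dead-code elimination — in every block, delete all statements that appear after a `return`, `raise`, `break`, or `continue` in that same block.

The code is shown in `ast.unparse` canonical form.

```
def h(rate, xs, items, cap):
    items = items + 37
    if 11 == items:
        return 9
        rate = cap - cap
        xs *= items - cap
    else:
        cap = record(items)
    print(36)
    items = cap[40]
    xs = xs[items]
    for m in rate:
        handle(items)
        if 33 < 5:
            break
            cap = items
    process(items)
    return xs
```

8

Transformed code:
def h(rate, xs, items, cap):
    items = items + 37
    if 11 == items:
        return 9
    else:
        cap = record(items)
    print(36)
    items = cap[40]
    xs = xs[items]
    for m in rate:
        handle(items)
        if 33 < 5:
            break
    process(items)
    return xs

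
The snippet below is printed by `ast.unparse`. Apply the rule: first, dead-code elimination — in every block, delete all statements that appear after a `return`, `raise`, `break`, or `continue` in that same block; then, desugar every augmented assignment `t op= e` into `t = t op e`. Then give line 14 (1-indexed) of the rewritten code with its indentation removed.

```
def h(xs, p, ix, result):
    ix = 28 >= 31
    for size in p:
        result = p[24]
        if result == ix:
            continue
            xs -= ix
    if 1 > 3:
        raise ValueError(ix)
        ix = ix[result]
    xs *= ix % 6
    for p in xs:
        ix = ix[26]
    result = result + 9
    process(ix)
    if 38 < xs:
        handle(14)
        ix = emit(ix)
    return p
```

Transformed code:
def h(xs, p, ix, result):
    ix = 28 >= 31
    for size in p:
        result = p[24]
        if result == ix:
            continue
    if 1 > 3:
        raise ValueError(ix)
    xs = xs * (ix % 6)
    for p in xs:
        ix = ix[26]
    result = result + 9
    process(ix)
    if 38 < xs:
        handle(14)
        ix = emit(ix)
    return p

if 38 < xs:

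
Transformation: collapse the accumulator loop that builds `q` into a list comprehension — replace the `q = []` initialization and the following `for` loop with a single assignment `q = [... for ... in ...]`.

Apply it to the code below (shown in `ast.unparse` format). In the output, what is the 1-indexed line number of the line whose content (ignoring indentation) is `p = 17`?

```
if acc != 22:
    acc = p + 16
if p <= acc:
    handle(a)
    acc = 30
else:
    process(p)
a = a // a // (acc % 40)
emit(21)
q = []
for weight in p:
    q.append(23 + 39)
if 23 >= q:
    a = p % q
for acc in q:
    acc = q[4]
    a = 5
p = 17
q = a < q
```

Transformed code:
if acc != 22:
    acc = p + 16
if p <= acc:
    handle(a)
    acc = 30
else:
    process(p)
a = a // a // (acc % 40)
emit(21)
q = [23 + 39 for weight in p]
if 23 >= q:
    a = p % q
for acc in q:
    acc = q[4]
    a = 5
p = 17
q = a < q

16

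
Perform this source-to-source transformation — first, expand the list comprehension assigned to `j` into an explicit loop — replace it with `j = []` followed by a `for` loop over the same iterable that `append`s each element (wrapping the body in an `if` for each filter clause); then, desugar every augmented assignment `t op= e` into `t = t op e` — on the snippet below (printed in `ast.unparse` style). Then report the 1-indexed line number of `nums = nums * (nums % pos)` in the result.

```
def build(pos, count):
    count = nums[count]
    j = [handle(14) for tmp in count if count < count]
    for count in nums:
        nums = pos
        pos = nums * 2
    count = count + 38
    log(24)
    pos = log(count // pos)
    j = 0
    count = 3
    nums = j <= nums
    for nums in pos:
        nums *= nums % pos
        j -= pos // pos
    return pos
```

17

Transformed code:
def build(pos, count):
    count = nums[count]
    j = []
    for tmp in count:
        if count < count:
            j.append(handle(14))
    for count in nums:
        nums = pos
        pos = nums * 2
    count = count + 38
    log(24)
    pos = log(count // pos)
    j = 0
    count = 3
    nums = j <= nums
    for nums in pos:
        nums = nums * (nums % pos)
        j = j - pos // pos
    return pos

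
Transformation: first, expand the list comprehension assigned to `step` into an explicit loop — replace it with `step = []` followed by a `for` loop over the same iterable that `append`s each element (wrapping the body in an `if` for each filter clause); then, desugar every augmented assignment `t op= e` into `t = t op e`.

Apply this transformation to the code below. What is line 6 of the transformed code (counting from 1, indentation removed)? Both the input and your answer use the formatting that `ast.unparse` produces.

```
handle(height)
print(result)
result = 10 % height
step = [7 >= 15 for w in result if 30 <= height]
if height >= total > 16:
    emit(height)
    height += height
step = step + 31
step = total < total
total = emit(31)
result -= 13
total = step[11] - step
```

if 30 <= height:

Transformed code:
handle(height)
print(result)
result = 10 % height
step = []
for w in result:
    if 30 <= height:
        step.append(7 >= 15)
if height >= total > 16:
    emit(height)
    height = height + height
step = step + 31
step = total < total
total = emit(31)
result = result - 13
total = step[11] - step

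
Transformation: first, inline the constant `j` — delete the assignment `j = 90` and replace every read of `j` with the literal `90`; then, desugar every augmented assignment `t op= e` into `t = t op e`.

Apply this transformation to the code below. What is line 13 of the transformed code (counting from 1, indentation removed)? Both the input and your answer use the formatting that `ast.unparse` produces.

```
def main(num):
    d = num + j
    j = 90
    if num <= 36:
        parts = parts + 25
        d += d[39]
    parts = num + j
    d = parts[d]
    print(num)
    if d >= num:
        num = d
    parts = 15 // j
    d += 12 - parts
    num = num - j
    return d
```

num = num - 90

Transformed code:
def main(num):
    d = num + 90
    if num <= 36:
        parts = parts + 25
        d = d + d[39]
    parts = num + 90
    d = parts[d]
    print(num)
    if d >= num:
        num = d
    parts = 15 // 90
    d = d + (12 - parts)
    num = num - 90
    return d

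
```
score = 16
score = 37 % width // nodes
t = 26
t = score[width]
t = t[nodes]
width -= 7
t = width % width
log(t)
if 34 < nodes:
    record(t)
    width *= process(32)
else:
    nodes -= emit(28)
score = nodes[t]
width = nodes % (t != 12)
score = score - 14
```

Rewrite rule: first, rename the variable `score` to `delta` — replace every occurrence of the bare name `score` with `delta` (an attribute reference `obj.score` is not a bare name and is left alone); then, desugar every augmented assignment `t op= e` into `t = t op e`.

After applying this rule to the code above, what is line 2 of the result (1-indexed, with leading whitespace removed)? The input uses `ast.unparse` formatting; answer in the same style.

Transformed code:
delta = 16
delta = 37 % width // nodes
t = 26
t = delta[width]
t = t[nodes]
width = width - 7
t = width % width
log(t)
if 34 < nodes:
    record(t)
    width = width * process(32)
else:
    nodes = nodes - emit(28)
delta = nodes[t]
width = nodes % (t != 12)
delta = delta - 14

delta = 37 % width // nodes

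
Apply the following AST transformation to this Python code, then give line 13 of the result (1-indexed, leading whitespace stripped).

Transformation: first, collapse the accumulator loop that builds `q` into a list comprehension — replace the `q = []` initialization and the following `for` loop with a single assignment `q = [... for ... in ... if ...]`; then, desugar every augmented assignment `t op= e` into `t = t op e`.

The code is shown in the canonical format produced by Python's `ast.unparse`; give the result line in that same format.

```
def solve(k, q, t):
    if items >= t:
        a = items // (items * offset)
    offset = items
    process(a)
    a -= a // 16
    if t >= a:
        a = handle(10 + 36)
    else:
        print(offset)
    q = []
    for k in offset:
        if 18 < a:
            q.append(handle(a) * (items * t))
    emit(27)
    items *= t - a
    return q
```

items = items * (t - a)

Transformed code:
def solve(k, q, t):
    if items >= t:
        a = items // (items * offset)
    offset = items
    process(a)
    a = a - a // 16
    if t >= a:
        a = handle(10 + 36)
    else:
        print(offset)
    q = [handle(a) * (items * t) for k in offset if 18 < a]
    emit(27)
    items = items * (t - a)
    return q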